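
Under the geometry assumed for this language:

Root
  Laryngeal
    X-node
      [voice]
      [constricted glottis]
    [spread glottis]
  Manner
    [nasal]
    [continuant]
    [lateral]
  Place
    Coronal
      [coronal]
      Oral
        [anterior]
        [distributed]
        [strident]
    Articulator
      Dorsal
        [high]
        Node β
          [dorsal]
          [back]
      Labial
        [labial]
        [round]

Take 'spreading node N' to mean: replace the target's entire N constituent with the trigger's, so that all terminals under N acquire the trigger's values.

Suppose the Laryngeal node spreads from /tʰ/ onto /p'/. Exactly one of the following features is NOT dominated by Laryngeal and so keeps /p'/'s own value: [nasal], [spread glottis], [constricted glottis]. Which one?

Laryngeal dominates exactly [voice], [constricted glottis], [spread glottis].
Of the listed options, [spread glottis], [constricted glottis] are among these and would be overwritten by spreading Laryngeal.
[nasal] is not within the Laryngeal subtree (it hangs from Manner), so /p'/'s [nasal] value survives.

[nasal]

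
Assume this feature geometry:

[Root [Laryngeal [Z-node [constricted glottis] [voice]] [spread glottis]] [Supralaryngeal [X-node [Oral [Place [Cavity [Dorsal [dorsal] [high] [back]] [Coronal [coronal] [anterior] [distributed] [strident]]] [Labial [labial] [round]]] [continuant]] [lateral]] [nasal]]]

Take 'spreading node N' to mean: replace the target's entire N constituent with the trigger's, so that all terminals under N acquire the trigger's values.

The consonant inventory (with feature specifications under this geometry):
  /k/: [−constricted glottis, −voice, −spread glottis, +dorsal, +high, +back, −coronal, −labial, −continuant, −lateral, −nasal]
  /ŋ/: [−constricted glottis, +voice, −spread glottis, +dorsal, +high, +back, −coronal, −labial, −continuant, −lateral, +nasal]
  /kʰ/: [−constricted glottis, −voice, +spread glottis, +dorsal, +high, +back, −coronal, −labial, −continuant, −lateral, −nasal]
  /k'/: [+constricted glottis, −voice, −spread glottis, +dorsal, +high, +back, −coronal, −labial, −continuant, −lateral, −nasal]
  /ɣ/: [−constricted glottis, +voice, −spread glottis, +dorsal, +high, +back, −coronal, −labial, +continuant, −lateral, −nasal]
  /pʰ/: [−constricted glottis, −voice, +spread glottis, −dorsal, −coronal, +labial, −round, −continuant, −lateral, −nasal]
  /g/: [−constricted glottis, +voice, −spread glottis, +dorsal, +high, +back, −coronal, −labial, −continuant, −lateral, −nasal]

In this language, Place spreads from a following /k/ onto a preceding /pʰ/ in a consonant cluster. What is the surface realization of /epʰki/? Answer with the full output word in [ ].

[ekʰki]

Terminals under Place in this geometry: [dorsal], [high], [back], [coronal], [anterior], [distributed], [strident], [labial], [round].
Spreading Place from /k/ onto /pʰ/ replaces those values with /k/'s: [+dorsal], [+high], [+back], [−coronal], [−labial]. Features outside Place ([constricted glottis], [voice], [spread glottis], …) stay as in /pʰ/.
Among the inventory, only /kʰ/ has exactly this specification, giving the surface form [ekʰki].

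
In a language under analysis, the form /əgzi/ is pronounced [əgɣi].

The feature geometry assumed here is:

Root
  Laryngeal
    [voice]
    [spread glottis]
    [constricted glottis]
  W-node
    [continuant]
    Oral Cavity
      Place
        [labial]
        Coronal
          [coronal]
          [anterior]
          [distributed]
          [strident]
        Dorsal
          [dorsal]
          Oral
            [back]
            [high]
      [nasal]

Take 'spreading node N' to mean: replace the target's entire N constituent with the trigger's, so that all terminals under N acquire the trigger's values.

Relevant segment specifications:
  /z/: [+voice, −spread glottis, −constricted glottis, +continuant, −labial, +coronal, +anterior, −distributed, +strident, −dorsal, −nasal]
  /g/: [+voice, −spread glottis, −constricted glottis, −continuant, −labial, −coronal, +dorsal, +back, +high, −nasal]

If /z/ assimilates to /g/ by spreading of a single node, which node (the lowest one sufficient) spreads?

Comparing /z/ with its surface form [ɣ], the features that change are [coronal], [anterior], [distributed], [strident], [dorsal], [high], [back].
These terminals are all dominated by Place, and no proper subconstituent of Place covers them all; Place is their lowest common ancestor.
Spreading Place from /g/ overwrites each of those terminals with /g/'s values, yielding exactly [ɣ].
[continuant], a feature on which the two segments disagree outside Place, is unchanged — nothing dominating it spread, and Place is the minimal sufficient constituent.

Place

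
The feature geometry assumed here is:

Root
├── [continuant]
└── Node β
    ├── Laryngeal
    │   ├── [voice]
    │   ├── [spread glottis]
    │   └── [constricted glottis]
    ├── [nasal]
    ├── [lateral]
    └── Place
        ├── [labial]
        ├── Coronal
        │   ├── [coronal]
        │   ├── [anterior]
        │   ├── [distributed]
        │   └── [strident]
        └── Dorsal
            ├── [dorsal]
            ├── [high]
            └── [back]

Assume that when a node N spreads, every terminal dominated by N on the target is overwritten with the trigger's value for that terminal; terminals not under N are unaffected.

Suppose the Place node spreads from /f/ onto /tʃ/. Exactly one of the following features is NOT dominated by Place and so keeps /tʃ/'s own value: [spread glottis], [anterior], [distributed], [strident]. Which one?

[spread glottis]

Place dominates exactly [labial], [coronal], [anterior], [distributed], [strident], [dorsal], [high], [back].
[anterior], [strident], [distributed] all lie under Place, so they are overwritten when Place spreads.
[spread glottis] is not within the Place subtree (it hangs from Laryngeal), so /tʃ/'s [spread glottis] value survives.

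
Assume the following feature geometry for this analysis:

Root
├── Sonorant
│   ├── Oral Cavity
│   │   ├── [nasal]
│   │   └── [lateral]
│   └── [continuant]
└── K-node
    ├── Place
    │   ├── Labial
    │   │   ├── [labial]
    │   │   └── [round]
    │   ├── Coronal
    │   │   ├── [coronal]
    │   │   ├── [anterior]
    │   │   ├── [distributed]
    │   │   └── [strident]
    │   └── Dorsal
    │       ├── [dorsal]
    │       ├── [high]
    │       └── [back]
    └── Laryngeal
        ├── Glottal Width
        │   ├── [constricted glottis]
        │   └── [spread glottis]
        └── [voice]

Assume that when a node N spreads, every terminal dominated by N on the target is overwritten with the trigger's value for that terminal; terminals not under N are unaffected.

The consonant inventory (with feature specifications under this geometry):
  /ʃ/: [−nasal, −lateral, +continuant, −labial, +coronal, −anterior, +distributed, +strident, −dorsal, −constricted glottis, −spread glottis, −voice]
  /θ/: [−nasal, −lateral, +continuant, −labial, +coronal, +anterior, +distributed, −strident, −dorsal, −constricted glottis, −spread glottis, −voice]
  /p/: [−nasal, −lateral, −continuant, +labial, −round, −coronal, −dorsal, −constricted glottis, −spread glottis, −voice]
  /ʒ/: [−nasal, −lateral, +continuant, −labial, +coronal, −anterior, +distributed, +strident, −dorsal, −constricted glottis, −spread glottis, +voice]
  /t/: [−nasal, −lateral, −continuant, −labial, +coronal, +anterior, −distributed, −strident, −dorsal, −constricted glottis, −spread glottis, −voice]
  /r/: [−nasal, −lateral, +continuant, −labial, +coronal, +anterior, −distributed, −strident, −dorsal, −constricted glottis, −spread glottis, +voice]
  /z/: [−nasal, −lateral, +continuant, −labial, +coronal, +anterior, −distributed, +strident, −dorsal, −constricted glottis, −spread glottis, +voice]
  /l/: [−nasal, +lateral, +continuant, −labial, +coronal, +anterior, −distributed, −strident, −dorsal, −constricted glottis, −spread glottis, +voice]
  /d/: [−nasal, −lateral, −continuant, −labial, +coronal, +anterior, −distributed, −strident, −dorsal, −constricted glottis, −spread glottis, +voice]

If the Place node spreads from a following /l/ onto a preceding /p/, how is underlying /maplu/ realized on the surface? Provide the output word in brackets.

[matlu]

Terminals under Place in this geometry: [labial], [round], [coronal], [anterior], [distributed], [strident], [dorsal], [high], [back].
After delinking /p/'s Place and linking /l/'s, the affected terminals become [−labial], [+coronal], [+anterior], [−distributed], [−strident], [−dorsal]; [nasal], [lateral], [continuant], … (outside Place) are retained from /p/.
This feature bundle is that of [t], so /maplu/ surfaces as [matlu].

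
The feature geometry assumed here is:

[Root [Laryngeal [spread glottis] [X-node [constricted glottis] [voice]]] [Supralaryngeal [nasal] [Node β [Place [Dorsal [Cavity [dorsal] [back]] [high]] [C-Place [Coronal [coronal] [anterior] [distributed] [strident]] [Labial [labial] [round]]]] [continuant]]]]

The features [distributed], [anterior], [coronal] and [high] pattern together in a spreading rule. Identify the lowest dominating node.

Place

[distributed] is immediately dominated by Coronal.
[anterior] is immediately dominated by Coronal.
[coronal] is immediately dominated by Coronal.
[high] is immediately dominated by Dorsal.
The lowest node appearing on every path is Place; each proper daughter of Place fails to dominate at least one of the listed features.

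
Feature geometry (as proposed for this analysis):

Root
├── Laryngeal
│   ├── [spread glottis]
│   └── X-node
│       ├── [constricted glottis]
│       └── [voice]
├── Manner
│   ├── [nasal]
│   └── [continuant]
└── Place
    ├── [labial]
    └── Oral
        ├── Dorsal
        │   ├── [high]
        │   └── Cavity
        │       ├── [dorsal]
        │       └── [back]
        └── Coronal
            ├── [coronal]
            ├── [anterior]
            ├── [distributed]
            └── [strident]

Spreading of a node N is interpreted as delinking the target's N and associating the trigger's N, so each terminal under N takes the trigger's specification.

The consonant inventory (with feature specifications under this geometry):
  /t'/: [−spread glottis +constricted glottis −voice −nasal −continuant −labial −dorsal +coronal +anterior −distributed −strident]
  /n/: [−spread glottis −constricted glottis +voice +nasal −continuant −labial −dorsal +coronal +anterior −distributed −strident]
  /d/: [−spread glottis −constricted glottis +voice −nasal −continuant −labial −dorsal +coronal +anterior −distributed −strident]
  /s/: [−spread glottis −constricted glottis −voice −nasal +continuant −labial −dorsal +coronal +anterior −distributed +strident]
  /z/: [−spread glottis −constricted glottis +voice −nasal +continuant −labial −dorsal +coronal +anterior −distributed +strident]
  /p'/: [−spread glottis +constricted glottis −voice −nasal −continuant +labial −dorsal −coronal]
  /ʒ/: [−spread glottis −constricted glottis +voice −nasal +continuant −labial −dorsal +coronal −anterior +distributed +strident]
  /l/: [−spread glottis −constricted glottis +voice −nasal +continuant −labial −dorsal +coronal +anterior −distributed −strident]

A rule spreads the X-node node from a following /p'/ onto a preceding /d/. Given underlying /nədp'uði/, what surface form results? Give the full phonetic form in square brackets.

X-node immediately or transitively dominates [constricted glottis], [voice].
After delinking /d/'s X-node and linking /p'/'s, the affected terminals become [+constricted glottis], [−voice]; [spread glottis], [nasal], [continuant], … (outside X-node) are retained from /d/.
This feature bundle is that of [t'], so /nədp'uði/ surfaces as [nət'p'uði].

[nət'p'uði]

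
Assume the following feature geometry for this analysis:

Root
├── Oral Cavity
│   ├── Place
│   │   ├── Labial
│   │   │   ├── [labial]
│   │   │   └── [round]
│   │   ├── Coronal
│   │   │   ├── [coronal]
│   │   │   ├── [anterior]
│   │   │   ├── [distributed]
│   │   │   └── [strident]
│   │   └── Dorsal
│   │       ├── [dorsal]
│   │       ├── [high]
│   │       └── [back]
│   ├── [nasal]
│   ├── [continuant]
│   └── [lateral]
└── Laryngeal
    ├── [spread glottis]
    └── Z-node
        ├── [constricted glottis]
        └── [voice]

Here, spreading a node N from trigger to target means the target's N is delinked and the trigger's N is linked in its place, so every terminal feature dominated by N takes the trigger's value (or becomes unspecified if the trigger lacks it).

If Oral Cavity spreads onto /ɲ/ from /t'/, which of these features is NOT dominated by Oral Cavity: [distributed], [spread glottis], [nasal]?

Oral Cavity dominates exactly [labial], [round], [coronal], [anterior], [distributed], [strident], [dorsal], [high], [back], [nasal], [continuant], [lateral].
Spreading Oral Cavity replaces [distributed], [nasal] with the trigger's values, since each sits inside the Oral Cavity constituent.
But [spread glottis] is a dependent of Laryngeal, outside Oral Cavity; it is therefore untouched by the spreading.

[spread glottis]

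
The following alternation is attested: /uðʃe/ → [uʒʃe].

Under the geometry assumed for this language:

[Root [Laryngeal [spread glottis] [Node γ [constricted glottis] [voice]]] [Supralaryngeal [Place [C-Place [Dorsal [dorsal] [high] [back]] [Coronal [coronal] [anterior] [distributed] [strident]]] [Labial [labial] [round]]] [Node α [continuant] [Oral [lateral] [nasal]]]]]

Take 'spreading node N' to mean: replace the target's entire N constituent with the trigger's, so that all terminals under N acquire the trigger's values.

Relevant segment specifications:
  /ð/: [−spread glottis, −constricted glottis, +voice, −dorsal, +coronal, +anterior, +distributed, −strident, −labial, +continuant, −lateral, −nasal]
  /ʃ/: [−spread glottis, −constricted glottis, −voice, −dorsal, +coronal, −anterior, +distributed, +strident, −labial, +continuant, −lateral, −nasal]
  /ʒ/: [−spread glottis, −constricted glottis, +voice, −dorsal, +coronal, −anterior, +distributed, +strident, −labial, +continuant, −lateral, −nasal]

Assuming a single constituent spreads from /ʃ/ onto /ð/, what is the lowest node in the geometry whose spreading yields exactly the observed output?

Coronal

Comparing /ð/ with its surface form [ʒ], the features that change are [anterior], [strident].
Tracing each changed feature up the tree, the paths first meet at Coronal; any lower node misses at least one of them.
If Coronal spreads, every terminal under it takes /ʃ/'s value, producing [ʒ] as observed.
[voice] stays as in /ð/ although /ʃ/ differs there, so no node dominating it spread; among the remaining candidates Coronal is the lowest that derives the output.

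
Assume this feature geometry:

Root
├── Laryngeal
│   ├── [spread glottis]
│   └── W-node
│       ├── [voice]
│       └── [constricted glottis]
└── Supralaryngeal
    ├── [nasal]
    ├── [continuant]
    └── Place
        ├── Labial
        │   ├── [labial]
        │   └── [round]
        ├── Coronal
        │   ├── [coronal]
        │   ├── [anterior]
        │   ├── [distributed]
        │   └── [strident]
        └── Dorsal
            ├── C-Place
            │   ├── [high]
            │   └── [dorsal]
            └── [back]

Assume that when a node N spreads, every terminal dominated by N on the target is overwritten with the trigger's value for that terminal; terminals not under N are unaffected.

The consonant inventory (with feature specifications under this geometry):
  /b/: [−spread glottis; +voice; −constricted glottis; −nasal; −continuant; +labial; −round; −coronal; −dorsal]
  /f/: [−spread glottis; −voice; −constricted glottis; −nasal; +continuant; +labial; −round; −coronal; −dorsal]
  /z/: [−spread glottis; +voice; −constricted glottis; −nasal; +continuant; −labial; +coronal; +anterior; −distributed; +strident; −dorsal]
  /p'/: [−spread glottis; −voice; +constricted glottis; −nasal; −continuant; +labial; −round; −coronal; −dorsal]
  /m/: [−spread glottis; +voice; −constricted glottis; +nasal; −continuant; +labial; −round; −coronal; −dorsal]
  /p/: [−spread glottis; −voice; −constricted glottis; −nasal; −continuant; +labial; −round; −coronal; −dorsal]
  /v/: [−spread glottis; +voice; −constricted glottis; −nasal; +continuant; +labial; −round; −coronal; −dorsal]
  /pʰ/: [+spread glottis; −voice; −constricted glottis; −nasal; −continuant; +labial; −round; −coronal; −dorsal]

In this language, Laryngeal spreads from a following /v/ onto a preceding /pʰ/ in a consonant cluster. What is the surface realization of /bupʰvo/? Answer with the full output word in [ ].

Terminals under Laryngeal in this geometry: [spread glottis], [voice], [constricted glottis].
The target acquires /v/'s values for everything under Laryngeal — [−spread glottis], [+voice], [−constricted glottis] — while keeping its own [nasal], [continuant], [labial], ….
This feature bundle is that of [b], so /bupʰvo/ surfaces as [bubvo].

[bubvo]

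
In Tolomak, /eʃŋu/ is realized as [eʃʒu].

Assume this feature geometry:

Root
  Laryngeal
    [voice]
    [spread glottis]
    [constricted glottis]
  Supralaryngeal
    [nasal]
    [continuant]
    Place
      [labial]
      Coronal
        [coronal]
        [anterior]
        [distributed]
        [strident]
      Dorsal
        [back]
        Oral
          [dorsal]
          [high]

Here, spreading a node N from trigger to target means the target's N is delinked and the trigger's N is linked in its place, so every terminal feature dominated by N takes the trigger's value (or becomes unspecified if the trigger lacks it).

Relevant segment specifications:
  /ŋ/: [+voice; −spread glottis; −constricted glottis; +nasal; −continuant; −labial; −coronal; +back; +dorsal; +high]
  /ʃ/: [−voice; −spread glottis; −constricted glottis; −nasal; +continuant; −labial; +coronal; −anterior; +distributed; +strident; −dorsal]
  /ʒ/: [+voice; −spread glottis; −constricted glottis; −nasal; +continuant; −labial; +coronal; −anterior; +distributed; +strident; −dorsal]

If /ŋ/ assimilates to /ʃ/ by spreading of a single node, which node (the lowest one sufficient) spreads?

Supralaryngeal

/ŋ/ and [ʒ] differ in [nasal], [continuant], [coronal], [anterior], [distributed], [strident], [dorsal], [high], [back]; every other specified feature is identical.
Tracing each changed feature up the tree, the paths first meet at Supralaryngeal; any lower node misses at least one of them.
If Supralaryngeal spreads, every terminal under it takes /ʃ/'s value, producing [ʒ] as observed.
[voice] — on which /ʃ/ differs from /ŋ/ — is unchanged, so Root cannot have spread; the constituent is no larger than Supralaryngeal.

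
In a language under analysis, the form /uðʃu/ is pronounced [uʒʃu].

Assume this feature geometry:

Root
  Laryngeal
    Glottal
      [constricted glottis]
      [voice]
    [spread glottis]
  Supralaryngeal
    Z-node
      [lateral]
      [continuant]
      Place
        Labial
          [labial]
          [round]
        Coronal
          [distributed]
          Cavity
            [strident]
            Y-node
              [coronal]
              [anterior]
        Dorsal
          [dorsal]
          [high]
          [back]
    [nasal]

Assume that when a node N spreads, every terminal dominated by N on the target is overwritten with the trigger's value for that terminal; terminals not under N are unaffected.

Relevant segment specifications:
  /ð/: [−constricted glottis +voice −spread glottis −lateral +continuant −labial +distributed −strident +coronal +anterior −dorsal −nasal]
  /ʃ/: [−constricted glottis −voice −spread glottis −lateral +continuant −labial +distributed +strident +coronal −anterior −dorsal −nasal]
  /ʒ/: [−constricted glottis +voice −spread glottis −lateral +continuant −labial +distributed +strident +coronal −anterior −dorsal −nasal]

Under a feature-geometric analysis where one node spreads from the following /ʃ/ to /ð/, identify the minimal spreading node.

Cavity

The alternation /ð/ → [ʒ] changes [anterior], [strident] and nothing else.
These terminals are all dominated by Cavity, and no proper subconstituent of Cavity covers them all; Cavity is their lowest common ancestor.
Delinking /ð/'s Cavity and associating /ʃ/'s Cavity gives precisely the feature bundle of [ʒ].
[voice] stays as in /ð/ although /ʃ/ differs there, so no node dominating it spread; among the remaining candidates Cavity is the lowest that derives the output.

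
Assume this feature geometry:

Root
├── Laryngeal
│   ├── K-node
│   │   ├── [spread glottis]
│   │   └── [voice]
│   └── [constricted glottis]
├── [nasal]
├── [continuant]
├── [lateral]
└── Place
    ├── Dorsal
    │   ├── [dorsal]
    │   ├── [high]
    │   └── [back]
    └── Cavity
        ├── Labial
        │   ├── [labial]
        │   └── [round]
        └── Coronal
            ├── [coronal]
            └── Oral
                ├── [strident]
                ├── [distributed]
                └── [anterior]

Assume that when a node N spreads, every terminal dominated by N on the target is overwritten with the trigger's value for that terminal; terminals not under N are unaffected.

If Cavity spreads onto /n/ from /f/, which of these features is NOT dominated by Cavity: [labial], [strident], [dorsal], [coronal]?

The terminals dominated by Cavity are [labial], [round], [coronal], [strident], [distributed], [anterior].
Of the listed options, [coronal], [strident], [labial] are among these and would be overwritten by spreading Cavity.
[dorsal] is not within the Cavity subtree (it hangs from Dorsal), so /n/'s [dorsal] value survives.

[dorsal]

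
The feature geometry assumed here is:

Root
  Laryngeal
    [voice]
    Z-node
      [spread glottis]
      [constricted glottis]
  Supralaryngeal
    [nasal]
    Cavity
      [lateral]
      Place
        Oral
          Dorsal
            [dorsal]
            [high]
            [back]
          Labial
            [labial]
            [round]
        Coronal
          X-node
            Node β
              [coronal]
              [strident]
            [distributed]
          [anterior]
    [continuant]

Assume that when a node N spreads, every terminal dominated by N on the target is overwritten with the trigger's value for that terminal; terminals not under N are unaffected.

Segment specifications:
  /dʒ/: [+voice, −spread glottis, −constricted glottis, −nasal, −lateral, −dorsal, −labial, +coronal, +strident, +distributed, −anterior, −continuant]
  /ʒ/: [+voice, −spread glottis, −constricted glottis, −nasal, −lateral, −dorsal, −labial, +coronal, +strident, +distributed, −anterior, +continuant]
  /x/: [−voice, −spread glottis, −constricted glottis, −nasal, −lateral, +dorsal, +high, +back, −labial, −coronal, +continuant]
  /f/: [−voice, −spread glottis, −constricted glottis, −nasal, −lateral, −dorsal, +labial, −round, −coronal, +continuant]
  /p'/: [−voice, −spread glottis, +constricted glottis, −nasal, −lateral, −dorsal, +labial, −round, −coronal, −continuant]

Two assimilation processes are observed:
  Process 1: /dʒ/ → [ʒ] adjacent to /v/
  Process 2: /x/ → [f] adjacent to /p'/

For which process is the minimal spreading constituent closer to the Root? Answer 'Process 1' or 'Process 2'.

Process 1

Process 1 alters [continuant]; the lowest dominating node is [continuant] (depth 2 from Root).
Process 2: the features that change are [labial], [round], [dorsal], [high], [back]; the minimal node is Oral (depth 4).
[continuant] is closer to Root than Oral, so Process 1 spreads the higher node.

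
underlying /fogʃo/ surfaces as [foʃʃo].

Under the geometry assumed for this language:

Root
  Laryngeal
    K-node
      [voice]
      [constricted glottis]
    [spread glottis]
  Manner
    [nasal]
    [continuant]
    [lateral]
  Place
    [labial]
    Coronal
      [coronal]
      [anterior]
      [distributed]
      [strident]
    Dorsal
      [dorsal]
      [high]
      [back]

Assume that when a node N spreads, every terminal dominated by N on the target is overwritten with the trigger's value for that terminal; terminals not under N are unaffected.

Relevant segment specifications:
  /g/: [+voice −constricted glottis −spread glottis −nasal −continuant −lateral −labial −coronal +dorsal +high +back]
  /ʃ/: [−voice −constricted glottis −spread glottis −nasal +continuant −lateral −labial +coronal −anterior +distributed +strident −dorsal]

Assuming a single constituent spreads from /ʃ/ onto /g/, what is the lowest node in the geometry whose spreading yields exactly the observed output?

The alternation /g/ → [ʃ] changes [voice], [continuant], [coronal], [anterior], [distributed], [strident], [dorsal], [high], [back] and nothing else.
In this geometry the lowest node dominating all of them is Root: every daughter of Root dominates only a proper subset, so no lower node suffices.
Spreading Root from /ʃ/ overwrites each of those terminals with /ʃ/'s values, yielding exactly [ʃ].

Root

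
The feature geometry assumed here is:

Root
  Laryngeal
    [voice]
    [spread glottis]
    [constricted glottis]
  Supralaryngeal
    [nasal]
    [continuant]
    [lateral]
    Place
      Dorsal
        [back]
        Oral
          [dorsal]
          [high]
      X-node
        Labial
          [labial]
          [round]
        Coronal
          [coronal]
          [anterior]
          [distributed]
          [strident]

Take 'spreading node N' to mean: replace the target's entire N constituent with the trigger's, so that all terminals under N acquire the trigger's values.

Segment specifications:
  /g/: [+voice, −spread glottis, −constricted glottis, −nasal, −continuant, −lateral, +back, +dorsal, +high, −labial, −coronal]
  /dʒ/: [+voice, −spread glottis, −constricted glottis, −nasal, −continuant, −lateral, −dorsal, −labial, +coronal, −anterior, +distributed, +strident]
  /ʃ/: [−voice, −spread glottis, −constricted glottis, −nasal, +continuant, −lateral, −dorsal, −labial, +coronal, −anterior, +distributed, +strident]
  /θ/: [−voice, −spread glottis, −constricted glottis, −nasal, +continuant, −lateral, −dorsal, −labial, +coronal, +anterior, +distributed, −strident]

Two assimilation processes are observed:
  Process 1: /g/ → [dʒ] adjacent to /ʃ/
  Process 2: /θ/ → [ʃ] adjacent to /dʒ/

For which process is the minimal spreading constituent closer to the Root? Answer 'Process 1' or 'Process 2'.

Process 1 alters [coronal], [anterior], [distributed], [strident], [dorsal], [high], [back]; the lowest common ancestor is Place (depth 2 from Root).
In Process 2, [anterior], [strident] change, so the minimal spreading node is Coronal at depth 4.
Place (depth 2) sits above Coronal (depth 4), making Process 1 the one with the higher spreading node.

Process 1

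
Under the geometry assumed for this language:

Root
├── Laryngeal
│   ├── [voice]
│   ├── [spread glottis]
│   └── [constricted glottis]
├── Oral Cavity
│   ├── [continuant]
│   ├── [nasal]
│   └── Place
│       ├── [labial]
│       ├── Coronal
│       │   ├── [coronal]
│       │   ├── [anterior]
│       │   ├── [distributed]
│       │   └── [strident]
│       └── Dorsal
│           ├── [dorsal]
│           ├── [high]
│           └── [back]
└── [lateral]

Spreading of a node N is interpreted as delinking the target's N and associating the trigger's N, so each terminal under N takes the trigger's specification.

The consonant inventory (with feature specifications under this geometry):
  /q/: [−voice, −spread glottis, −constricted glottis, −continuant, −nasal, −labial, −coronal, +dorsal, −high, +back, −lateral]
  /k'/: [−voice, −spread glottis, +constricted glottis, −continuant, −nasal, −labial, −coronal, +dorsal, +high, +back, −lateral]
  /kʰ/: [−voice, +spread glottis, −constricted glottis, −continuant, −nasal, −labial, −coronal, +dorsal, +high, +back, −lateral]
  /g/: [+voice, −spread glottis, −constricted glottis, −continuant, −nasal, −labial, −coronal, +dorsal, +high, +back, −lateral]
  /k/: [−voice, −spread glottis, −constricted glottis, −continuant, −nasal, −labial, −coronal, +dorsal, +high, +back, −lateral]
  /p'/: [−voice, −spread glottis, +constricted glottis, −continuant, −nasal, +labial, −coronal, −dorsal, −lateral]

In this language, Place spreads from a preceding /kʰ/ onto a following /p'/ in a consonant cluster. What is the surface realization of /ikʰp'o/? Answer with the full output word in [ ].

The Place node dominates the terminals [labial], [coronal], [anterior], [distributed], [strident], [dorsal], [high], [back].
After delinking /p'/'s Place and linking /kʰ/'s, the affected terminals become [−labial], [−coronal], [+dorsal], [+high], [+back]; [voice], [spread glottis], [constricted glottis], … (outside Place) are retained from /p'/.
Among the inventory, only /k'/ has exactly this specification, giving the surface form [ikʰk'o].

[ikʰk'o]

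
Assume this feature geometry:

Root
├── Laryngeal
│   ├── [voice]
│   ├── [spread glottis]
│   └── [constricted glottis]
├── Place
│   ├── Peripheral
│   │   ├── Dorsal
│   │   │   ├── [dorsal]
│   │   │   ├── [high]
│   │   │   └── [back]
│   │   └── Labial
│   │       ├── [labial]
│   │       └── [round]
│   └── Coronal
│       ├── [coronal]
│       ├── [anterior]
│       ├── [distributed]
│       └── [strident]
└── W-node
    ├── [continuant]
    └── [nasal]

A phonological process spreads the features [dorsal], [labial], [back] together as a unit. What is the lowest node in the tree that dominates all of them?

Peripheral

[dorsal] is immediately dominated by Dorsal.
[labial] is immediately dominated by Labial.
[back] is immediately dominated by Dorsal.
Peripheral is the lowest common ancestor — every listed feature sits under it, and no single subconstituent of Peripheral covers them all.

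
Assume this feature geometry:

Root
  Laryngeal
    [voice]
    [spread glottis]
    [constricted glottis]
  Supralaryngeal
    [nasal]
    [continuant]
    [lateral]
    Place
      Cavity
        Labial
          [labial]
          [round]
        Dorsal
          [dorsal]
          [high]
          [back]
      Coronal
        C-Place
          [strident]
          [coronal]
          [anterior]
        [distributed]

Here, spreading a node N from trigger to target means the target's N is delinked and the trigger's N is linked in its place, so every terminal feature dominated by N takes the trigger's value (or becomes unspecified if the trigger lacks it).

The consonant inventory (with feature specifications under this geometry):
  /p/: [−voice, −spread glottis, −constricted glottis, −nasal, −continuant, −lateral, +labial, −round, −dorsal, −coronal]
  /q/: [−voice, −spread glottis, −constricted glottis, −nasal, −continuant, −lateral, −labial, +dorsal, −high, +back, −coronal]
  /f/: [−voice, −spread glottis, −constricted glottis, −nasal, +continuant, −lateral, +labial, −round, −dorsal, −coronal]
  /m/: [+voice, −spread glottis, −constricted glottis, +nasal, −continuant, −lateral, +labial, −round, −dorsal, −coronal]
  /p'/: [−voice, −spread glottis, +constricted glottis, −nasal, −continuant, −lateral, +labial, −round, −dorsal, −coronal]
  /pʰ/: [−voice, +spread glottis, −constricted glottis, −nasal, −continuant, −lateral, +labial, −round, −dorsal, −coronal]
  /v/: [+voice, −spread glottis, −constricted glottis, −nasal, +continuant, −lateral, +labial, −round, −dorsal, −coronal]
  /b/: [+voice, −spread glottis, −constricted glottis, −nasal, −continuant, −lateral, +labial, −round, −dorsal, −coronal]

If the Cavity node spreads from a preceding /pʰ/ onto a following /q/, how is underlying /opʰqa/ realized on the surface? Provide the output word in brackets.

The Cavity node dominates the terminals [labial], [round], [dorsal], [high], [back].
Spreading Cavity from /pʰ/ onto /q/ replaces those values with /pʰ/'s: [+labial], [−round], [−dorsal]. Features outside Cavity ([voice], [spread glottis], [constricted glottis], …) stay as in /q/.
This feature bundle is that of [p], so /opʰqa/ surfaces as [opʰpa].

[opʰpa]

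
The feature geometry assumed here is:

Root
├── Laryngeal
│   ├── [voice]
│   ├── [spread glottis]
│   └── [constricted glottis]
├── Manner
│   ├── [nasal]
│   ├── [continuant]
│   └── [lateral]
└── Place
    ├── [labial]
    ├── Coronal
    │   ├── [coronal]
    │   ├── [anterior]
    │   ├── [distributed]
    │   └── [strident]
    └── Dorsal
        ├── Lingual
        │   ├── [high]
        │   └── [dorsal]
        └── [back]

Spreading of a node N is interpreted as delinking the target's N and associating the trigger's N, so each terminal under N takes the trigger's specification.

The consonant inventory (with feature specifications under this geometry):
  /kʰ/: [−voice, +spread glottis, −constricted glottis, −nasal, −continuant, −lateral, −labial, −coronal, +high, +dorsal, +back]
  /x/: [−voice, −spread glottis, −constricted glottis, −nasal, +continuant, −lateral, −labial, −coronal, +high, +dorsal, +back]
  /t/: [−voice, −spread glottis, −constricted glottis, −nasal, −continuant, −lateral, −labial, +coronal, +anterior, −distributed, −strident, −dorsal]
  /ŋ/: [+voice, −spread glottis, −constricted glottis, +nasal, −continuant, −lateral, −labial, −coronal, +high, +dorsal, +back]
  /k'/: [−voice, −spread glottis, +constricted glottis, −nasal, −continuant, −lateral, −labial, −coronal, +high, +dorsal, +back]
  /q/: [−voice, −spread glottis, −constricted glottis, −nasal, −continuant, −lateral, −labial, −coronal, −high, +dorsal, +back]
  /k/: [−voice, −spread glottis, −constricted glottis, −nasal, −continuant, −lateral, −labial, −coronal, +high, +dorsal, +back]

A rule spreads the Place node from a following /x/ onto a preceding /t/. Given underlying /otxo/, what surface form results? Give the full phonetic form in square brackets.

Place immediately or transitively dominates [labial], [coronal], [anterior], [distributed], [strident], [high], [dorsal], [back].
After delinking /t/'s Place and linking /x/'s, the affected terminals become [−labial], [−coronal], [+high], [+dorsal], [+back]; [voice], [spread glottis], [constricted glottis], … (outside Place) are retained from /t/.
The resulting bundle matches /k/ in the inventory; substituting it for /t/ gives [okxo].

[okxo]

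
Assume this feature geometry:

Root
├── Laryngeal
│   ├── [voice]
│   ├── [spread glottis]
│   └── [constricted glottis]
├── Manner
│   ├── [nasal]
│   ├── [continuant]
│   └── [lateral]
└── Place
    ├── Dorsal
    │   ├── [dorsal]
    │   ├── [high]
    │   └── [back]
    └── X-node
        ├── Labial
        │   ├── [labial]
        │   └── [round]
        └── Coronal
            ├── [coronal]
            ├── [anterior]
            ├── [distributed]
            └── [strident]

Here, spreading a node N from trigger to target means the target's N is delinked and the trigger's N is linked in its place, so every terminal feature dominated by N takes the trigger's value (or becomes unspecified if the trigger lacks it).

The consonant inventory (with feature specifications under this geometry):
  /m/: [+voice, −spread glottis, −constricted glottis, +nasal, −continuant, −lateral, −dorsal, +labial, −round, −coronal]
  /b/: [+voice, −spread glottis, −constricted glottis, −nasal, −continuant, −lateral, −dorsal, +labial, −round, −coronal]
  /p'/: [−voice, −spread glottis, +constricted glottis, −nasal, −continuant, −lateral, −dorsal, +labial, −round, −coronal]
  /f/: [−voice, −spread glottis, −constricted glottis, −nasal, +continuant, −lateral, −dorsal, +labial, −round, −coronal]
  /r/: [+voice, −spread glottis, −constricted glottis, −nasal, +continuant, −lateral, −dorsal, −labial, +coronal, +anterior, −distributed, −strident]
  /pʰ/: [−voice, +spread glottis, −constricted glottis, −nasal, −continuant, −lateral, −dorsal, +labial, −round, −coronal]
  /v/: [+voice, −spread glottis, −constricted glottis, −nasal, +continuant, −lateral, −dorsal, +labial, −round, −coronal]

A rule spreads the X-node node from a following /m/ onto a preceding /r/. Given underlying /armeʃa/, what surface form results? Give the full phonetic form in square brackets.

Terminals under X-node in this geometry: [labial], [round], [coronal], [anterior], [distributed], [strident].
Spreading X-node from /m/ onto /r/ replaces those values with /m/'s: [+labial], [−round], [−coronal]. Features outside X-node ([voice], [spread glottis], [constricted glottis], …) stay as in /r/.
Among the inventory, only /v/ has exactly this specification, giving the surface form [avmeʃa].

[avmeʃa]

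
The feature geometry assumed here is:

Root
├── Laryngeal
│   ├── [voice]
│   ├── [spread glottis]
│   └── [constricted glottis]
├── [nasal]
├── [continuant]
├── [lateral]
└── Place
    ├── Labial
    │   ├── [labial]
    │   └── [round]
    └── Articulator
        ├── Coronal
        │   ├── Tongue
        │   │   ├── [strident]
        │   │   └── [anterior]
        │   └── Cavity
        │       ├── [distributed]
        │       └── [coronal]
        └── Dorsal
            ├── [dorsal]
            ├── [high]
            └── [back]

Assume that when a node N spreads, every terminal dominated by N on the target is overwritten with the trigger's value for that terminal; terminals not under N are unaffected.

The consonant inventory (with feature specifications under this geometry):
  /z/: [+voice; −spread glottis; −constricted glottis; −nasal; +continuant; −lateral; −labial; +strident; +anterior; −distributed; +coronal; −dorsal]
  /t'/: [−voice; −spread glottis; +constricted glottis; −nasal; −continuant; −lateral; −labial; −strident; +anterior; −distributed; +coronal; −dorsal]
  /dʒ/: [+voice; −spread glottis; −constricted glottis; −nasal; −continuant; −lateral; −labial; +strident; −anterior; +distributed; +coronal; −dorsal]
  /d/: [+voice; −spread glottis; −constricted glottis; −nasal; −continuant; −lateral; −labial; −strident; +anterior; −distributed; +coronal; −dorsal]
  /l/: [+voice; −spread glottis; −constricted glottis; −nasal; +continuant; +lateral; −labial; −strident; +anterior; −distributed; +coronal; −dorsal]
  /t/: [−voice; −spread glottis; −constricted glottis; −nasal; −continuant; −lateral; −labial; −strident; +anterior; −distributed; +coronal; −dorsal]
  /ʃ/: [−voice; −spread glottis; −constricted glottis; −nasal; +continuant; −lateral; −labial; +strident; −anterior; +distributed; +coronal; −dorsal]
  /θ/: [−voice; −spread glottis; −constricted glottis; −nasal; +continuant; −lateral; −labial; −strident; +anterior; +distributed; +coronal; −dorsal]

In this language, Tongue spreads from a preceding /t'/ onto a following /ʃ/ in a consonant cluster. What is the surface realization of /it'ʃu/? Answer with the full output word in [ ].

Tongue immediately or transitively dominates [strident], [anterior].
Spreading Tongue from /t'/ onto /ʃ/ replaces those values with /t'/'s: [−strident], [+anterior]. Features outside Tongue ([voice], [spread glottis], [constricted glottis], …) stay as in /ʃ/.
Among the inventory, only /θ/ has exactly this specification, giving the surface form [it'θu].

[it'θu]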